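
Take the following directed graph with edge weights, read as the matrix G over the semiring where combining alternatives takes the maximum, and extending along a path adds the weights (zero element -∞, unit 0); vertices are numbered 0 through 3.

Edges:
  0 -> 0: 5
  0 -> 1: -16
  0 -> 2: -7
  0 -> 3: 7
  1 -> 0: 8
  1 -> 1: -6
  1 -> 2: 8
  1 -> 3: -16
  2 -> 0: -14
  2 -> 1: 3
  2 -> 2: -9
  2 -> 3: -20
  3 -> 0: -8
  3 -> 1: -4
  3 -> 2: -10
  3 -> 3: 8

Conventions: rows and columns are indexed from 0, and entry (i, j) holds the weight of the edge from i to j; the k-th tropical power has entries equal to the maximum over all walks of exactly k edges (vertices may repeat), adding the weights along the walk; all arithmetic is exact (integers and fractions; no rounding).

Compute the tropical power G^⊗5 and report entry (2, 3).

G^⊗2:
  [10, 3, -2, 15]
  [13, 11, 2, 15]
  [11, -3, 11, -7]
  [4, 4, 4, 16]
G^⊗3:
  [15, 11, 11, 23]
  [19, 11, 19, 23]
  [16, 14, 5, 18]
  [12, 12, 12, 24]
G^⊗4:
  [20, 19, 19, 31]
  [24, 22, 19, 31]
  [22, 14, 22, 26]
  [20, 20, 20, 32]
G^⊗5:
  [27, 27, 27, 39]
  [30, 27, 30, 39]
  [27, 25, 22, 34]
  [28, 28, 28, 40]
Key observation: the optimum is the walk 2->1->0->3->3->3, with weight 3 + 8 + 7 + 8 + 8 = 34.
Optimal value attained by: walk 2->1->0->3->3->3.
Answer: (G^⊗5)[2][3] = 34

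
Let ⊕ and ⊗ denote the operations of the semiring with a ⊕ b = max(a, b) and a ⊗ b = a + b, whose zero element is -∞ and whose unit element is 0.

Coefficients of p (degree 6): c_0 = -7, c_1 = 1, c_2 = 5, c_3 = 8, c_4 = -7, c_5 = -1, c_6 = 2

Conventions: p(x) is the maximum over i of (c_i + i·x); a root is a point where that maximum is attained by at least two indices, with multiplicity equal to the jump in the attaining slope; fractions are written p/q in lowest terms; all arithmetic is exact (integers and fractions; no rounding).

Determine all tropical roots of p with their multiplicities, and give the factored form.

hull edge (i=0, c=-7) to (i=1, c=1): slope 8, span 1
hull edge (i=1, c=1) to (i=2, c=5): slope 4, span 1
hull edge (i=2, c=5) to (i=3, c=8): slope 3, span 1
hull edge (i=3, c=8) to (i=6, c=2): slope -2, span 3
Factored form: p(x) = 2 ⊗ (x ⊕ (-8)) ⊗ (x ⊕ (-4)) ⊗ (x ⊕ (-3)) ⊗ (x ⊕ 2) ⊗ (x ⊕ 2) ⊗ (x ⊕ 2)
Answer: roots = -8 (mult 1), -4 (mult 1), -3 (mult 1), 2 (mult 3)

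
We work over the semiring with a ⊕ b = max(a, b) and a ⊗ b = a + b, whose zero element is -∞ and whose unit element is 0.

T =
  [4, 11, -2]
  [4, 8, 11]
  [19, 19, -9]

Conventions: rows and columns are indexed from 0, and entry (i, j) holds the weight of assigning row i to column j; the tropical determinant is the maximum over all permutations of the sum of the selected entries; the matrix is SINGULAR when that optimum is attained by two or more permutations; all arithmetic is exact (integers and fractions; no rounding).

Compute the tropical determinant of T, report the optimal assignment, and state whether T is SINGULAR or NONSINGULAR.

σ = (0, 1, 2): 4 + 8 + (-9) = 3
σ = (0, 2, 1): 4 + 11 + 19 = 34
σ = (1, 0, 2): 11 + 4 + (-9) = 6
σ = (1, 2, 0): 11 + 11 + 19 = 41
σ = (2, 0, 1): (-2) + 4 + 19 = 21
σ = (2, 1, 0): (-2) + 8 + 19 = 25
Optimal value attained by: σ = (1, 2, 0).
Answer: det⊕(T) = 41; verdict: NONSINGULAR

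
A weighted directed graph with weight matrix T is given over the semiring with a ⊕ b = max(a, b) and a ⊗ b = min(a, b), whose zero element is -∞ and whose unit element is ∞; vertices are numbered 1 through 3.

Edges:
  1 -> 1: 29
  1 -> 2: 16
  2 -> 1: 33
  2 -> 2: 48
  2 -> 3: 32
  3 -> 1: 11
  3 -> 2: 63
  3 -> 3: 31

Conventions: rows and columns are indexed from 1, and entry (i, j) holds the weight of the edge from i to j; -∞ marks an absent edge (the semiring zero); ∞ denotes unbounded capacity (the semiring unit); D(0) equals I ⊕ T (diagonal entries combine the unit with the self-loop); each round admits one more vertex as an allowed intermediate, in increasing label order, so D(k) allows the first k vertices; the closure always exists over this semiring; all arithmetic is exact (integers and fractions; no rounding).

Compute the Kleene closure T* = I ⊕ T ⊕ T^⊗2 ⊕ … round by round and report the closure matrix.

D(0):
  [∞, 16, -∞]
  [33, ∞, 32]
  [11, 63, ∞]
D(1):
  [∞, 16, -∞]
  [33, ∞, 32]
  [11, 63, ∞]
D(2):
  [∞, 16, 16]
  [33, ∞, 32]
  [33, 63, ∞]
D(3):
  [∞, 16, 16]
  [33, ∞, 32]
  [33, 63, ∞]
Answer: T* = [[∞, 16, 16], [33, ∞, 32], [33, 63, ∞]]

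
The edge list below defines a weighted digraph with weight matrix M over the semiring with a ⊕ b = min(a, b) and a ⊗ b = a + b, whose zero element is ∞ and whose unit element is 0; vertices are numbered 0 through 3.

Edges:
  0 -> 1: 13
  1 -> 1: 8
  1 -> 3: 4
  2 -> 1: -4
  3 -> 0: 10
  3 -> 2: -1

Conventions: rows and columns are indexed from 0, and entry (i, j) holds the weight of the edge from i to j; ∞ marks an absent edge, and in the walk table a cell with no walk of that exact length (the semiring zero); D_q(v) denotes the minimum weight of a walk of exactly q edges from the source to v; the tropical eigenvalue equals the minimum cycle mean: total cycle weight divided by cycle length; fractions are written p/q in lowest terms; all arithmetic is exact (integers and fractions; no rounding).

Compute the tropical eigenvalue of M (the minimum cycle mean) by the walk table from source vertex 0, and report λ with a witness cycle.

q=0: [0, ∞, ∞, ∞]
q=1: [∞, 13, ∞, ∞]
q=2: [∞, 21, ∞, 17]
q=3: [27, 29, 16, 25]
q=4: [35, 12, 24, 33]
Optimal cycle mean attained by: cycle 1->3->2->1, total 4 + (-1) + (-4), length 3.
Answer: λ = -1/3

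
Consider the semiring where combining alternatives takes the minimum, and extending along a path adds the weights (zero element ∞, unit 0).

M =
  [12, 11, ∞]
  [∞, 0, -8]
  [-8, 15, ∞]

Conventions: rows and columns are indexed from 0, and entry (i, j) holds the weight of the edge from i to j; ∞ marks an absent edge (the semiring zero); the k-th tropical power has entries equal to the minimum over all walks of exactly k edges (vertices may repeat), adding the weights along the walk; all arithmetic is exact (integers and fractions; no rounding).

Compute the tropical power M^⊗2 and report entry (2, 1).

M^⊗2:
  [24, 11, 3]
  [-16, 0, -8]
  [4, 3, 7]
Key observation: the optimum is the walk 2->0->1, with weight (-8) + 11 = 3.
Optimal value attained by: walk 2->0->1.
Answer: (M^⊗2)[2][1] = 3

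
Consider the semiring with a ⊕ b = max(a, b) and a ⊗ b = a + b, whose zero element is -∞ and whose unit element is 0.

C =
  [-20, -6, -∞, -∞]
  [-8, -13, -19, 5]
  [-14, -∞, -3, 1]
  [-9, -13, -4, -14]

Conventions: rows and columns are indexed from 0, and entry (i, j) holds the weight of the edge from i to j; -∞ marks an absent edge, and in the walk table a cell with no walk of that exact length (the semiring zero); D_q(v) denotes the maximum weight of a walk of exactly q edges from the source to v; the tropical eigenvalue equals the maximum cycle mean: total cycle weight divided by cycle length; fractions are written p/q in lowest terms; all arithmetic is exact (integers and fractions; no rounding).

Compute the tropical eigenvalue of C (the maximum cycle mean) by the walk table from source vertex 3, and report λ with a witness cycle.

q=0: [-∞, -∞, -∞, 0]
q=1: [-9, -13, -4, -14]
q=2: [-18, -15, -7, -3]
q=3: [-12, -16, -7, -6]
q=4: [-15, -18, -10, -6]
Optimal cycle mean attained by: cycle 2->3->2, total 1 + (-4), length 2.
Answer: λ = -3/2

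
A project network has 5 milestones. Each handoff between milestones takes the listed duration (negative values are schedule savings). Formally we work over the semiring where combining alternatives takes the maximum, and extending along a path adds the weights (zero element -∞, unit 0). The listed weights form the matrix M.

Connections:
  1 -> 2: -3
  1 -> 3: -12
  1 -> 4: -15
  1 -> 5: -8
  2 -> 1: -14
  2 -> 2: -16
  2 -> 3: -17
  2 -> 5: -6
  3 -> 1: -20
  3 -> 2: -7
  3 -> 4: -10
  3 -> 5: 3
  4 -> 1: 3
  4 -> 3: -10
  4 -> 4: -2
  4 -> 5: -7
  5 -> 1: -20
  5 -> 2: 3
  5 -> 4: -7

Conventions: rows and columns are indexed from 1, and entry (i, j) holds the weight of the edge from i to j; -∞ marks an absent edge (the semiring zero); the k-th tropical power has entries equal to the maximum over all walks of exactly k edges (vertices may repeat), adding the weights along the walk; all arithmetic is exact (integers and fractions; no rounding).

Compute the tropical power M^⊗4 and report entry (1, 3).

M^⊗2:
  [-12, -5, -20, -15, -9]
  [-26, -3, -26, -13, -14]
  [-7, 6, -20, -4, -13]
  [1, 0, -9, -4, -5]
  [-4, -13, -14, -9, -3]
M^⊗3:
  [-12, -6, -22, -16, -11]
  [-10, -11, -20, -15, -9]
  [-1, -10, -11, -6, 0]
  [-1, -2, -11, -6, -6]
  [-6, 0, -16, -10, -11]
M^⊗4:
  [-13, -8, -23, -18, -12]
  [-12, -6, -22, -16, -17]
  [-3, 3, -13, -7, -8]
  [-3, -3, -13, -8, -8]
  [-7, -8, -17, -12, -6]
Key observation: the optimum is the walk 1->2->5->2->3, with weight (-3) + (-6) + 3 + (-17) = -23.
Optimal value attained by: walk 1->2->5->2->3.
Answer: (M^⊗4)[1][3] = -23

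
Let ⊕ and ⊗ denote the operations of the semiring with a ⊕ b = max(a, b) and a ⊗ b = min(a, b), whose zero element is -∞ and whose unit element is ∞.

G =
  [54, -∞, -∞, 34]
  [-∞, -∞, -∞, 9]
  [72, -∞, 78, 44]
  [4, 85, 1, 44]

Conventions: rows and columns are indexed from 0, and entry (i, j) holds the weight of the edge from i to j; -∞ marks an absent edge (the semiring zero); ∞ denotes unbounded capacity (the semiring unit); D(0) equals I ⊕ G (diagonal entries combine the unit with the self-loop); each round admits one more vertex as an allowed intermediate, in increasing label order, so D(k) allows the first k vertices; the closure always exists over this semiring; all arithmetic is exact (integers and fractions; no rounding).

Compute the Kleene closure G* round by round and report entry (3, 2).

D(0):
  [∞, -∞, -∞, 34]
  [-∞, ∞, -∞, 9]
  [72, -∞, ∞, 44]
  [4, 85, 1, ∞]
D(1):
  [∞, -∞, -∞, 34]
  [-∞, ∞, -∞, 9]
  [72, -∞, ∞, 44]
  [4, 85, 1, ∞]
D(2):
  [∞, -∞, -∞, 34]
  [-∞, ∞, -∞, 9]
  [72, -∞, ∞, 44]
  [4, 85, 1, ∞]
D(3):
  [∞, -∞, -∞, 34]
  [-∞, ∞, -∞, 9]
  [72, -∞, ∞, 44]
  [4, 85, 1, ∞]
D(4):
  [∞, 34, 1, 34]
  [4, ∞, 1, 9]
  [72, 44, ∞, 44]
  [4, 85, 1, ∞]
Answer: G*[3][2] = 1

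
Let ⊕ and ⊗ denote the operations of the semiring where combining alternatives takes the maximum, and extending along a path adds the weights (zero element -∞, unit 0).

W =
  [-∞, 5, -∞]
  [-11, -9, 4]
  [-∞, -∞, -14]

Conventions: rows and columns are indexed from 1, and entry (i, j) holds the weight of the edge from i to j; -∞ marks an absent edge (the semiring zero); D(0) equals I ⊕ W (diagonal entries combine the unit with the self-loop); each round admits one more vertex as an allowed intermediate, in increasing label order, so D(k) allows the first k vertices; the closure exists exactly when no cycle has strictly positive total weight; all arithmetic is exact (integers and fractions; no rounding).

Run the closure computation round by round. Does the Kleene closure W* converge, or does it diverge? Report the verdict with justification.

D(0):
  [0, 5, -∞]
  [-11, 0, 4]
  [-∞, -∞, 0]
D(1):
  [0, 5, -∞]
  [-11, 0, 4]
  [-∞, -∞, 0]
D(2):
  [0, 5, 9]
  [-11, 0, 4]
  [-∞, -∞, 0]
D(3):
  [0, 5, 9]
  [-11, 0, 4]
  [-∞, -∞, 0]
Key observation: every diagonal entry stays at the unit through all rounds, so no improving cycle exists.
Answer: CONVERGES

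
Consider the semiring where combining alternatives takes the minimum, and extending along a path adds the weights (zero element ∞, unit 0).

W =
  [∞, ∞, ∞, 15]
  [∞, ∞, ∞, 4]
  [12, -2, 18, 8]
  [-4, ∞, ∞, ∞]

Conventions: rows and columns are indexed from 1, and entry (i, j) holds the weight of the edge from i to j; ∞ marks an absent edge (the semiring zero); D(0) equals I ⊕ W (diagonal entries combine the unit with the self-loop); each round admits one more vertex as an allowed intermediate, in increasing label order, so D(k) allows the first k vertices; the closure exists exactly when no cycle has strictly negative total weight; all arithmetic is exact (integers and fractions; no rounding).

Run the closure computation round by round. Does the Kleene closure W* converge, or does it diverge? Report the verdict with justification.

D(0):
  [0, ∞, ∞, 15]
  [∞, 0, ∞, 4]
  [12, -2, 0, 8]
  [-4, ∞, ∞, 0]
D(1):
  [0, ∞, ∞, 15]
  [∞, 0, ∞, 4]
  [12, -2, 0, 8]
  [-4, ∞, ∞, 0]
D(2):
  [0, ∞, ∞, 15]
  [∞, 0, ∞, 4]
  [12, -2, 0, 2]
  [-4, ∞, ∞, 0]
D(3):
  [0, ∞, ∞, 15]
  [∞, 0, ∞, 4]
  [12, -2, 0, 2]
  [-4, ∞, ∞, 0]
D(4):
  [0, ∞, ∞, 15]
  [0, 0, ∞, 4]
  [-2, -2, 0, 2]
  [-4, ∞, ∞, 0]
Key observation: every diagonal entry stays at the unit through all rounds, so no improving cycle exists.
Answer: CONVERGES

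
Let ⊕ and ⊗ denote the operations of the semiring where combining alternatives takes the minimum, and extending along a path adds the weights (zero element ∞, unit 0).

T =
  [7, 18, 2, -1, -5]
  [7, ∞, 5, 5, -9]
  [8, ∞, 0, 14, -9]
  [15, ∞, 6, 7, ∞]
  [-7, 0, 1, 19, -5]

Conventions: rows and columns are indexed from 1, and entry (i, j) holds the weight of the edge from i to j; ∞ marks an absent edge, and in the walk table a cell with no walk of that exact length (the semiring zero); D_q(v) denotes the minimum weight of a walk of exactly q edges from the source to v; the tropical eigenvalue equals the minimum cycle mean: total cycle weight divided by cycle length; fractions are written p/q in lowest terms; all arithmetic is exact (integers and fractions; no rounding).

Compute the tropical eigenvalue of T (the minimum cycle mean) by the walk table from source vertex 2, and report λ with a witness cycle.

q=0: [∞, 0, ∞, ∞, ∞]
q=1: [7, ∞, 5, 5, -9]
q=2: [-16, -9, -8, 6, -14]
q=3: [-21, -14, -14, -17, -21]
q=4: [-28, -21, -20, -22, -26]
q=5: [-33, -26, -26, -29, -33]
Optimal cycle mean attained by: cycle 1->5->1, total (-5) + (-7), length 2.
Answer: λ = -6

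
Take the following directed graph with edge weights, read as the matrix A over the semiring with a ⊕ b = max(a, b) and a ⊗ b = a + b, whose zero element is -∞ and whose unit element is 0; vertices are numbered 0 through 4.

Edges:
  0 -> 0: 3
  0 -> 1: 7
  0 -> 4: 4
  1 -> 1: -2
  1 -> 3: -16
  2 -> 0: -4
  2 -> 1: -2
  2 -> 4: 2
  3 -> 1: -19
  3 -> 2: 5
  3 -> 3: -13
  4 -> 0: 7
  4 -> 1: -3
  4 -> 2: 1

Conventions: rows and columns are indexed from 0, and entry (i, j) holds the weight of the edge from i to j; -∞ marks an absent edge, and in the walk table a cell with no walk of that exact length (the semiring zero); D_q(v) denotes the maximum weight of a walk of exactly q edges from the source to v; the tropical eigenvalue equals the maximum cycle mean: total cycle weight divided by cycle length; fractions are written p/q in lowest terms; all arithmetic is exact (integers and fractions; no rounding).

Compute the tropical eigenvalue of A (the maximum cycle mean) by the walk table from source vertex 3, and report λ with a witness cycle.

q=0: [-∞, -∞, -∞, 0, -∞]
q=1: [-∞, -19, 5, -13, -∞]
q=2: [1, 3, -8, -26, 7]
q=3: [14, 8, 8, -13, 5]
q=4: [17, 21, 6, -8, 18]
q=5: [25, 24, 19, 5, 21]
Optimal cycle mean attained by: cycle 0->4->0, total 4 + 7, length 2.
Answer: λ = 11/2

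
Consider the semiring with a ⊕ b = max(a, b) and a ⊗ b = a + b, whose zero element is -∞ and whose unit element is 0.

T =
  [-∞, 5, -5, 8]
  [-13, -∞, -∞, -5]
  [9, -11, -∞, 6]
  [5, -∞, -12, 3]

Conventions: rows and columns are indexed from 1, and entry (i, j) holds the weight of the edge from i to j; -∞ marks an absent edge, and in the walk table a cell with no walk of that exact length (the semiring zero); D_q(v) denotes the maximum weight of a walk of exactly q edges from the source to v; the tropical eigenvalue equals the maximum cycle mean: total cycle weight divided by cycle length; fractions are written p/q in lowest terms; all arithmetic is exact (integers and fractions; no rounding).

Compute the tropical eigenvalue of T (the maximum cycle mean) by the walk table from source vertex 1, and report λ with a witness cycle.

q=0: [0, -∞, -∞, -∞]
q=1: [-∞, 5, -5, 8]
q=2: [13, -16, -4, 11]
q=3: [16, 18, 8, 21]
q=4: [26, 21, 11, 24]
Optimal cycle mean attained by: cycle 1->4->1, total 8 + 5, length 2.
Answer: λ = 13/2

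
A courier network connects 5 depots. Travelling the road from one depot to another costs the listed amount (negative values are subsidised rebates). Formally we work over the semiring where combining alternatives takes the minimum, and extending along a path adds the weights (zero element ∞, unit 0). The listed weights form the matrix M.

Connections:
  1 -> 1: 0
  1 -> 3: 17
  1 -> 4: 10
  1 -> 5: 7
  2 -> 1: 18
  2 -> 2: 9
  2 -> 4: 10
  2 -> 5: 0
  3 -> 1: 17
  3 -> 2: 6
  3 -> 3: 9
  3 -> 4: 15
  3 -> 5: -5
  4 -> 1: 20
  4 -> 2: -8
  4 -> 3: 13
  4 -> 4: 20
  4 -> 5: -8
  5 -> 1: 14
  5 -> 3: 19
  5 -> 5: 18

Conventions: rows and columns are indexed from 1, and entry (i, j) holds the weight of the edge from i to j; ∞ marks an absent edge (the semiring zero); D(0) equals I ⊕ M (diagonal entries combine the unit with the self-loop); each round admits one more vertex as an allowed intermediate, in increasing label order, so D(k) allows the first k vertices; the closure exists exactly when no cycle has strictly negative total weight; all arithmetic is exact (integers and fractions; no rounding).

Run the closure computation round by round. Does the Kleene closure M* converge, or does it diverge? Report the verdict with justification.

D(0):
  [0, ∞, 17, 10, 7]
  [18, 0, ∞, 10, 0]
  [17, 6, 0, 15, -5]
  [20, -8, 13, 0, -8]
  [14, ∞, 19, ∞, 0]
D(1):
  [0, ∞, 17, 10, 7]
  [18, 0, 35, 10, 0]
  [17, 6, 0, 15, -5]
  [20, -8, 13, 0, -8]
  [14, ∞, 19, 24, 0]
D(2):
  [0, ∞, 17, 10, 7]
  [18, 0, 35, 10, 0]
  [17, 6, 0, 15, -5]
  [10, -8, 13, 0, -8]
  [14, ∞, 19, 24, 0]
D(3):
  [0, 23, 17, 10, 7]
  [18, 0, 35, 10, 0]
  [17, 6, 0, 15, -5]
  [10, -8, 13, 0, -8]
  [14, 25, 19, 24, 0]
D(4):
  [0, 2, 17, 10, 2]
  [18, 0, 23, 10, 0]
  [17, 6, 0, 15, -5]
  [10, -8, 13, 0, -8]
  [14, 16, 19, 24, 0]
D(5):
  [0, 2, 17, 10, 2]
  [14, 0, 19, 10, 0]
  [9, 6, 0, 15, -5]
  [6, -8, 11, 0, -8]
  [14, 16, 19, 24, 0]
Key observation: every diagonal entry stays at the unit through all rounds, so no improving cycle exists.
Answer: CONVERGES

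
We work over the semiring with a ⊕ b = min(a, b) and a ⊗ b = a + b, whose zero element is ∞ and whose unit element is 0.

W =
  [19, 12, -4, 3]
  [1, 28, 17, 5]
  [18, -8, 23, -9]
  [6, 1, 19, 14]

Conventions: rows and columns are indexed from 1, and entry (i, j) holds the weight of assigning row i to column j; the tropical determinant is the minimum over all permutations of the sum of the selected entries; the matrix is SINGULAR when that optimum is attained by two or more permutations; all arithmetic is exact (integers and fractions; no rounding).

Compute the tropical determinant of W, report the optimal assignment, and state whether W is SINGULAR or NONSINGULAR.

σ = (1, 2, 3, 4): 19 + 28 + 23 + 14 = 84
σ = (1, 2, 4, 3): 19 + 28 + (-9) + 19 = 57
σ = (1, 3, 2, 4): 19 + 17 + (-8) + 14 = 42
σ = (1, 3, 4, 2): 19 + 17 + (-9) + 1 = 28
σ = (1, 4, 2, 3): 19 + 5 + (-8) + 19 = 35
σ = (1, 4, 3, 2): 19 + 5 + 23 + 1 = 48
σ = (2, 1, 3, 4): 12 + 1 + 23 + 14 = 50
σ = (2, 1, 4, 3): 12 + 1 + (-9) + 19 = 23
σ = (2, 3, 1, 4): 12 + 17 + 18 + 14 = 61
σ = (2, 3, 4, 1): 12 + 17 + (-9) + 6 = 26
σ = (2, 4, 1, 3): 12 + 5 + 18 + 19 = 54
σ = (2, 4, 3, 1): 12 + 5 + 23 + 6 = 46
σ = (3, 1, 2, 4): (-4) + 1 + (-8) + 14 = 3
σ = (3, 1, 4, 2): (-4) + 1 + (-9) + 1 = -11
σ = (3, 2, 1, 4): (-4) + 28 + 18 + 14 = 56
σ = (3, 2, 4, 1): (-4) + 28 + (-9) + 6 = 21
σ = (3, 4, 1, 2): (-4) + 5 + 18 + 1 = 20
σ = (3, 4, 2, 1): (-4) + 5 + (-8) + 6 = -1
σ = (4, 1, 2, 3): 3 + 1 + (-8) + 19 = 15
σ = (4, 1, 3, 2): 3 + 1 + 23 + 1 = 28
σ = (4, 2, 1, 3): 3 + 28 + 18 + 19 = 68
σ = (4, 2, 3, 1): 3 + 28 + 23 + 6 = 60
σ = (4, 3, 1, 2): 3 + 17 + 18 + 1 = 39
σ = (4, 3, 2, 1): 3 + 17 + (-8) + 6 = 18
Optimal value attained by: σ = (3, 1, 4, 2).
Answer: det⊕(W) = -11; verdict: NONSINGULAR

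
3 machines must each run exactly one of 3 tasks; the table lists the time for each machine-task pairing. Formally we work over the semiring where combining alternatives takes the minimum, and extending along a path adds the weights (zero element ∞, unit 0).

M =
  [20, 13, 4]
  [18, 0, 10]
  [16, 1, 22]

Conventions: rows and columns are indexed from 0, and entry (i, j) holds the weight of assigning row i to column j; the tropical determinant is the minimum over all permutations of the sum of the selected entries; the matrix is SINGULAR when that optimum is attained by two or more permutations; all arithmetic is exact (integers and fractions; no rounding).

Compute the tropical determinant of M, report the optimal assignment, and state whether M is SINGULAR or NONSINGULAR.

σ = (0, 1, 2): 20 + 0 + 22 = 42
σ = (0, 2, 1): 20 + 10 + 1 = 31
σ = (1, 0, 2): 13 + 18 + 22 = 53
σ = (1, 2, 0): 13 + 10 + 16 = 39
σ = (2, 0, 1): 4 + 18 + 1 = 23
σ = (2, 1, 0): 4 + 0 + 16 = 20
Optimal value attained by: σ = (2, 1, 0).
Answer: det⊕(M) = 20; verdict: NONSINGULAR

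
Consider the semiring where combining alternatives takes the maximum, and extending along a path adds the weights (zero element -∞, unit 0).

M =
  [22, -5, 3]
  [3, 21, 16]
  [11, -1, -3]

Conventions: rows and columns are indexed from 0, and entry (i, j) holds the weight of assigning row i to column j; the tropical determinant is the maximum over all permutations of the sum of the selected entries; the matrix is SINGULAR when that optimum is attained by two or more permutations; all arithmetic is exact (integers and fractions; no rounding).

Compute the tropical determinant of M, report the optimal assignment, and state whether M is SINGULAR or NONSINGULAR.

σ = (0, 1, 2): 22 + 21 + (-3) = 40
σ = (0, 2, 1): 22 + 16 + (-1) = 37
σ = (1, 0, 2): (-5) + 3 + (-3) = -5
σ = (1, 2, 0): (-5) + 16 + 11 = 22
σ = (2, 0, 1): 3 + 3 + (-1) = 5
σ = (2, 1, 0): 3 + 21 + 11 = 35
Optimal value attained by: σ = (0, 1, 2).
Answer: det⊕(M) = 40; verdict: NONSINGULAR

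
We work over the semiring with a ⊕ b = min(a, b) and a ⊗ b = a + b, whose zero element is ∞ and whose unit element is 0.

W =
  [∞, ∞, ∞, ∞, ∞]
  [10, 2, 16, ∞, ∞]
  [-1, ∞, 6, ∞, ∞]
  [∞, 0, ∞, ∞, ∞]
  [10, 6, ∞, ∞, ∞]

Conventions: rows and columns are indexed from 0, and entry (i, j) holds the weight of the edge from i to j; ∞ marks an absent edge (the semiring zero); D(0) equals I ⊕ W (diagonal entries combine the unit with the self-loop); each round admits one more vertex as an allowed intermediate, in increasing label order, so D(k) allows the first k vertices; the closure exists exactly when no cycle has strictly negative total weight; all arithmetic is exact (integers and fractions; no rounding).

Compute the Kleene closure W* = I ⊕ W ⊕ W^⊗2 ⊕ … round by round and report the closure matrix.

D(0):
  [0, ∞, ∞, ∞, ∞]
  [10, 0, 16, ∞, ∞]
  [-1, ∞, 0, ∞, ∞]
  [∞, 0, ∞, 0, ∞]
  [10, 6, ∞, ∞, 0]
D(1):
  [0, ∞, ∞, ∞, ∞]
  [10, 0, 16, ∞, ∞]
  [-1, ∞, 0, ∞, ∞]
  [∞, 0, ∞, 0, ∞]
  [10, 6, ∞, ∞, 0]
D(2):
  [0, ∞, ∞, ∞, ∞]
  [10, 0, 16, ∞, ∞]
  [-1, ∞, 0, ∞, ∞]
  [10, 0, 16, 0, ∞]
  [10, 6, 22, ∞, 0]
D(3):
  [0, ∞, ∞, ∞, ∞]
  [10, 0, 16, ∞, ∞]
  [-1, ∞, 0, ∞, ∞]
  [10, 0, 16, 0, ∞]
  [10, 6, 22, ∞, 0]
D(4):
  [0, ∞, ∞, ∞, ∞]
  [10, 0, 16, ∞, ∞]
  [-1, ∞, 0, ∞, ∞]
  [10, 0, 16, 0, ∞]
  [10, 6, 22, ∞, 0]
D(5):
  [0, ∞, ∞, ∞, ∞]
  [10, 0, 16, ∞, ∞]
  [-1, ∞, 0, ∞, ∞]
  [10, 0, 16, 0, ∞]
  [10, 6, 22, ∞, 0]
Answer: W* = [[0, ∞, ∞, ∞, ∞], [10, 0, 16, ∞, ∞], [-1, ∞, 0, ∞, ∞], [10, 0, 16, 0, ∞], [10, 6, 22, ∞, 0]]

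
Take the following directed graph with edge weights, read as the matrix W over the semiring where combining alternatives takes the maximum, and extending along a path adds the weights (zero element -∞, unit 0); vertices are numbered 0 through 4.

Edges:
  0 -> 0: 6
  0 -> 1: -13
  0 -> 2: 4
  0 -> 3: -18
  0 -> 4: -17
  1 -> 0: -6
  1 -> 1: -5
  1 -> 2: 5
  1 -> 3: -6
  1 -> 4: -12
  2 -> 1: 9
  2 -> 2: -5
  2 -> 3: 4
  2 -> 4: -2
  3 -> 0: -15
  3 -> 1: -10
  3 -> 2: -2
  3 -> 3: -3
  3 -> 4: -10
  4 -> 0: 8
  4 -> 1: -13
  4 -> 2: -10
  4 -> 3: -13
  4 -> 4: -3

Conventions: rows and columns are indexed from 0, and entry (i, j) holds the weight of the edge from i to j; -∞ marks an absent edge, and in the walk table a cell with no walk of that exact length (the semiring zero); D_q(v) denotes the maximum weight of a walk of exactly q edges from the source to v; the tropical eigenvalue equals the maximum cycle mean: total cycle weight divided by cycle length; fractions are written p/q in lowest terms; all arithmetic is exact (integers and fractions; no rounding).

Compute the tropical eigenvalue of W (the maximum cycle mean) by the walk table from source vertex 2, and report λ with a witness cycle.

q=0: [-∞, -∞, 0, -∞, -∞]
q=1: [-∞, 9, -5, 4, -2]
q=2: [6, 4, 14, 3, -3]
q=3: [12, 23, 10, 18, 12]
q=4: [20, 19, 28, 17, 11]
q=5: [26, 37, 24, 32, 26]
Optimal cycle mean attained by: cycle 1->2->1, total 5 + 9, length 2.
Answer: λ = 7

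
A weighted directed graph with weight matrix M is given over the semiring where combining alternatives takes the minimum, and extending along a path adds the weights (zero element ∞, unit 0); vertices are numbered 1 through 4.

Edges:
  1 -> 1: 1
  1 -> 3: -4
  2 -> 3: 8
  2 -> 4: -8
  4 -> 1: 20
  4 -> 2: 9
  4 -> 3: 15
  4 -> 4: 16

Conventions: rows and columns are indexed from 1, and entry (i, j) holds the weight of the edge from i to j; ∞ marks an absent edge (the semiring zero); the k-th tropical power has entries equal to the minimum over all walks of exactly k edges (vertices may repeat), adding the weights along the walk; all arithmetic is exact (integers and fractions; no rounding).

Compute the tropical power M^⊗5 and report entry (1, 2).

M^⊗2:
  [2, ∞, -3, ∞]
  [12, 1, 7, 8]
  [∞, ∞, ∞, ∞]
  [21, 25, 16, 1]
M^⊗3:
  [3, ∞, -2, ∞]
  [13, 17, 8, -7]
  [∞, ∞, ∞, ∞]
  [21, 10, 16, 17]
M^⊗4:
  [4, ∞, -1, ∞]
  [13, 2, 8, 9]
  [∞, ∞, ∞, ∞]
  [22, 26, 17, 2]
M^⊗5:
  [5, ∞, 0, ∞]
  [14, 18, 9, -6]
  [∞, ∞, ∞, ∞]
  [22, 11, 17, 18]
Key observation: no walk of exactly 5 edges connects these vertices, so the entry is the semiring zero.
Answer: (M^⊗5)[1][2] = ∞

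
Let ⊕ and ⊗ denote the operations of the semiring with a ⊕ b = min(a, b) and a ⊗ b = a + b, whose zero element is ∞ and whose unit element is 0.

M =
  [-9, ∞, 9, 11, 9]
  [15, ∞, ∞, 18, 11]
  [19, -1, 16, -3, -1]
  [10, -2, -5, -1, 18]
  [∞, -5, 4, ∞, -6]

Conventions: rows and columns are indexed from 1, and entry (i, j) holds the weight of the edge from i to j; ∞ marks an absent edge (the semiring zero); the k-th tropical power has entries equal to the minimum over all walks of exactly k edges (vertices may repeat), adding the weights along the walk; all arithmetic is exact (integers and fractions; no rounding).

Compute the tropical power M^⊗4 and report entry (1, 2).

M^⊗2:
  [-18, 4, 0, 2, 0]
  [6, 6, 13, 17, 5]
  [7, -6, -8, -4, -7]
  [1, -6, -6, -8, -6]
  [10, -11, -2, 1, -12]
M^⊗3:
  [-27, -5, -9, -7, -9]
  [-3, 0, 9, 10, -1]
  [-2, -12, -9, -11, -13]
  [-8, -11, -13, -9, -12]
  [1, -17, -8, -5, -18]
M^⊗4:
  [-36, -14, -18, -16, -18]
  [-12, -6, 3, 6, -7]
  [-11, -18, -16, -12, -19]
  [-17, -17, -14, -16, -18]
  [-8, -23, -14, -11, -24]
Key observation: the optimum is the walk 1->1->1->5->2, with weight (-9) + (-9) + 9 + (-5) = -14.
Optimal value attained by: walk 1->1->1->5->2.
Answer: (M^⊗4)[1][2] = -14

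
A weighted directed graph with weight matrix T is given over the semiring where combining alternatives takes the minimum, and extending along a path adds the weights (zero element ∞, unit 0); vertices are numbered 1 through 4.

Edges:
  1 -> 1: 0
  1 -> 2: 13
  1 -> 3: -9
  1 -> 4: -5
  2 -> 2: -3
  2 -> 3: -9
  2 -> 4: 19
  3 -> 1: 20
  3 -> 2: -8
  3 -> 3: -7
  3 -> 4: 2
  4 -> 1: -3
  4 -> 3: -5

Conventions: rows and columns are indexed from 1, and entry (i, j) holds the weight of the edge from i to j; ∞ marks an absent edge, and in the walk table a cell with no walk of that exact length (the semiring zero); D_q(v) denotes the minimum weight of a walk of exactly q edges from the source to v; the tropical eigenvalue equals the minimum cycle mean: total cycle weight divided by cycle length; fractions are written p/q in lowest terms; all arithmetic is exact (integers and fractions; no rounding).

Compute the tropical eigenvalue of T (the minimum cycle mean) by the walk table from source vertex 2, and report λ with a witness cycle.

q=0: [∞, 0, ∞, ∞]
q=1: [∞, -3, -9, 19]
q=2: [11, -17, -16, -7]
q=3: [-10, -24, -26, -14]
q=4: [-17, -34, -33, -24]
Optimal cycle mean attained by: cycle 2->3->2, total (-9) + (-8), length 2.
Answer: λ = -17/2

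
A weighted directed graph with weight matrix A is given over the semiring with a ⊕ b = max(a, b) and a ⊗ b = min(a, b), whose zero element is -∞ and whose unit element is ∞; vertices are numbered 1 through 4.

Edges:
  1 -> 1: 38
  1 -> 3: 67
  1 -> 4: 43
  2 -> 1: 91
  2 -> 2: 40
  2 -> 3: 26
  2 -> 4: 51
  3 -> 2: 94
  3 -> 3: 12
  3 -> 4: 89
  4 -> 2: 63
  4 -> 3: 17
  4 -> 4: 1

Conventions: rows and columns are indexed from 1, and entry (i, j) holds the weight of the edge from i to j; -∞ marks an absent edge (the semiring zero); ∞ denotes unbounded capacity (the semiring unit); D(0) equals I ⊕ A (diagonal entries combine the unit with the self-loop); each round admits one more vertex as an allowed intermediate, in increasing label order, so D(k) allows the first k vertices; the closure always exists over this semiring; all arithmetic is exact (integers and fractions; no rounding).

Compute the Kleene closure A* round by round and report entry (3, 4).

D(0):
  [∞, -∞, 67, 43]
  [91, ∞, 26, 51]
  [-∞, 94, ∞, 89]
  [-∞, 63, 17, ∞]
D(1):
  [∞, -∞, 67, 43]
  [91, ∞, 67, 51]
  [-∞, 94, ∞, 89]
  [-∞, 63, 17, ∞]
D(2):
  [∞, -∞, 67, 43]
  [91, ∞, 67, 51]
  [91, 94, ∞, 89]
  [63, 63, 63, ∞]
D(3):
  [∞, 67, 67, 67]
  [91, ∞, 67, 67]
  [91, 94, ∞, 89]
  [63, 63, 63, ∞]
D(4):
  [∞, 67, 67, 67]
  [91, ∞, 67, 67]
  [91, 94, ∞, 89]
  [63, 63, 63, ∞]
Answer: A*[3][4] = 89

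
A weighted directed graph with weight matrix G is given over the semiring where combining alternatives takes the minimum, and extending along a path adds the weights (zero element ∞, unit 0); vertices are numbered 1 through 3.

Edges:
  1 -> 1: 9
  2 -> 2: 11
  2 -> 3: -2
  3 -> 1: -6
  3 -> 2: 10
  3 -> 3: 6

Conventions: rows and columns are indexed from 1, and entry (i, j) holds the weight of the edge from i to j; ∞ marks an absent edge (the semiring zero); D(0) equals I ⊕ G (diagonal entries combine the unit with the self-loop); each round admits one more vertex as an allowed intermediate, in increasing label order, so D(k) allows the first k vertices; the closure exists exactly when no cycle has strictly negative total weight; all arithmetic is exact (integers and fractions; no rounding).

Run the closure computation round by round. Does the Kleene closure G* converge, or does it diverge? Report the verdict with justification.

D(0):
  [0, ∞, ∞]
  [∞, 0, -2]
  [-6, 10, 0]
D(1):
  [0, ∞, ∞]
  [∞, 0, -2]
  [-6, 10, 0]
D(2):
  [0, ∞, ∞]
  [∞, 0, -2]
  [-6, 10, 0]
D(3):
  [0, ∞, ∞]
  [-8, 0, -2]
  [-6, 10, 0]
Key observation: every diagonal entry stays at the unit through all rounds, so no improving cycle exists.
Answer: CONVERGES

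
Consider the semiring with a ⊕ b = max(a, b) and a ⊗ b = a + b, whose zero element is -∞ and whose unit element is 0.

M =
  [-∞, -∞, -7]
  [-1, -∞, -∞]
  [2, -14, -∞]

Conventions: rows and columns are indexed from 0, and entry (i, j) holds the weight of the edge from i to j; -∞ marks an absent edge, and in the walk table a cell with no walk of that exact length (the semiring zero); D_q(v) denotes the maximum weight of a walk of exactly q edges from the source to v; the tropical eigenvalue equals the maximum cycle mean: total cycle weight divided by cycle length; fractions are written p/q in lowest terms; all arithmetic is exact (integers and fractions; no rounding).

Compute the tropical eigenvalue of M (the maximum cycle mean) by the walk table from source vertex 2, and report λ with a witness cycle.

q=0: [-∞, -∞, 0]
q=1: [2, -14, -∞]
q=2: [-15, -∞, -5]
q=3: [-3, -19, -22]
Optimal cycle mean attained by: cycle 0->2->0, total (-7) + 2, length 2.
Answer: λ = -5/2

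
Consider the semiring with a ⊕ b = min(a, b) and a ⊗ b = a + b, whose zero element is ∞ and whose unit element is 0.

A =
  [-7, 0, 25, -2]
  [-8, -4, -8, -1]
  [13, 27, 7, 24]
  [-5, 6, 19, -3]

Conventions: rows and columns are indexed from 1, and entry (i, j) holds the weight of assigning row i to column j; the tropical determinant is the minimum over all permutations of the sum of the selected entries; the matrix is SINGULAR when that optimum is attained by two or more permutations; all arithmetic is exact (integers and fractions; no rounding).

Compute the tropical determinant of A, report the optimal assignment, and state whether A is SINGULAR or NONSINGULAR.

σ = (1, 2, 3, 4): (-7) + (-4) + 7 + (-3) = -7
σ = (1, 2, 4, 3): (-7) + (-4) + 24 + 19 = 32
σ = (1, 3, 2, 4): (-7) + (-8) + 27 + (-3) = 9
σ = (1, 3, 4, 2): (-7) + (-8) + 24 + 6 = 15
σ = (1, 4, 2, 3): (-7) + (-1) + 27 + 19 = 38
σ = (1, 4, 3, 2): (-7) + (-1) + 7 + 6 = 5
σ = (2, 1, 3, 4): 0 + (-8) + 7 + (-3) = -4
σ = (2, 1, 4, 3): 0 + (-8) + 24 + 19 = 35
σ = (2, 3, 1, 4): 0 + (-8) + 13 + (-3) = 2
σ = (2, 3, 4, 1): 0 + (-8) + 24 + (-5) = 11
σ = (2, 4, 1, 3): 0 + (-1) + 13 + 19 = 31
σ = (2, 4, 3, 1): 0 + (-1) + 7 + (-5) = 1
σ = (3, 1, 2, 4): 25 + (-8) + 27 + (-3) = 41
σ = (3, 1, 4, 2): 25 + (-8) + 24 + 6 = 47
σ = (3, 2, 1, 4): 25 + (-4) + 13 + (-3) = 31
σ = (3, 2, 4, 1): 25 + (-4) + 24 + (-5) = 40
σ = (3, 4, 1, 2): 25 + (-1) + 13 + 6 = 43
σ = (3, 4, 2, 1): 25 + (-1) + 27 + (-5) = 46
σ = (4, 1, 2, 3): (-2) + (-8) + 27 + 19 = 36
σ = (4, 1, 3, 2): (-2) + (-8) + 7 + 6 = 3
σ = (4, 2, 1, 3): (-2) + (-4) + 13 + 19 = 26
σ = (4, 2, 3, 1): (-2) + (-4) + 7 + (-5) = -4
σ = (4, 3, 1, 2): (-2) + (-8) + 13 + 6 = 9
σ = (4, 3, 2, 1): (-2) + (-8) + 27 + (-5) = 12
Optimal value attained by: σ = (1, 2, 3, 4).
Answer: det⊕(A) = -7; verdict: NONSINGULAR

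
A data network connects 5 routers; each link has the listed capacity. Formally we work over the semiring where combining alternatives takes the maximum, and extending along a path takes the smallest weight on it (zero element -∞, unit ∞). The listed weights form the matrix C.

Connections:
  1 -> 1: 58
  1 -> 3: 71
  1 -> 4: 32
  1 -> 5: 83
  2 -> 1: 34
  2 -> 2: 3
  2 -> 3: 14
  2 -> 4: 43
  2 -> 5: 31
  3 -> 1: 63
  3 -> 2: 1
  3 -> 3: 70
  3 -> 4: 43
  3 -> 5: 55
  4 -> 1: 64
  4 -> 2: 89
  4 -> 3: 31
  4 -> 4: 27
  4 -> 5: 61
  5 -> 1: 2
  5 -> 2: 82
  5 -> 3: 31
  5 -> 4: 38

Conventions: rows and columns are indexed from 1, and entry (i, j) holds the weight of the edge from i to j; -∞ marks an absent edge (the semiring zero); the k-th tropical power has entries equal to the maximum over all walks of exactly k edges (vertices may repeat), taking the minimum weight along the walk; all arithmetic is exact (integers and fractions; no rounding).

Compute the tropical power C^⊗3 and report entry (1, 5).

C^⊗2:
  [63, 82, 70, 43, 58]
  [43, 43, 34, 32, 43]
  [63, 55, 70, 43, 63]
  [58, 61, 64, 43, 64]
  [38, 38, 31, 43, 38]
C^⊗3:
  [63, 58, 70, 43, 63]
  [43, 43, 43, 43, 43]
  [63, 63, 70, 43, 63]
  [63, 64, 64, 43, 58]
  [43, 43, 38, 38, 43]
Key observation: the optimum is the walk 1->3->1->5, with weight 71 min 63 min 83 = 63.
Optimal value attained by: walk 1->3->1->5.
Answer: (C^⊗3)[1][5] = 63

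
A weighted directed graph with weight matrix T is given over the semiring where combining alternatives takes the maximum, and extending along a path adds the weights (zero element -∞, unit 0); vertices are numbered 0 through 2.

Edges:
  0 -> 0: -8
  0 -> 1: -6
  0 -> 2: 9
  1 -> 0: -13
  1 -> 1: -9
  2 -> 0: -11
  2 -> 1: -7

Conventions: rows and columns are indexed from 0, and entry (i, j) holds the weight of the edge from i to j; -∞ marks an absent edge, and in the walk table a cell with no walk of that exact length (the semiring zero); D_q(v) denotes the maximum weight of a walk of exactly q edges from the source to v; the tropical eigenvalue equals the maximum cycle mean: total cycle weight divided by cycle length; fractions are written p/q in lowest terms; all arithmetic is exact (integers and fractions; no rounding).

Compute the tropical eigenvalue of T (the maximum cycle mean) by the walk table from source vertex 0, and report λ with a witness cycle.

q=0: [0, -∞, -∞]
q=1: [-8, -6, 9]
q=2: [-2, 2, 1]
q=3: [-10, -6, 7]
Optimal cycle mean attained by: cycle 0->2->0, total 9 + (-11), length 2.
Answer: λ = -1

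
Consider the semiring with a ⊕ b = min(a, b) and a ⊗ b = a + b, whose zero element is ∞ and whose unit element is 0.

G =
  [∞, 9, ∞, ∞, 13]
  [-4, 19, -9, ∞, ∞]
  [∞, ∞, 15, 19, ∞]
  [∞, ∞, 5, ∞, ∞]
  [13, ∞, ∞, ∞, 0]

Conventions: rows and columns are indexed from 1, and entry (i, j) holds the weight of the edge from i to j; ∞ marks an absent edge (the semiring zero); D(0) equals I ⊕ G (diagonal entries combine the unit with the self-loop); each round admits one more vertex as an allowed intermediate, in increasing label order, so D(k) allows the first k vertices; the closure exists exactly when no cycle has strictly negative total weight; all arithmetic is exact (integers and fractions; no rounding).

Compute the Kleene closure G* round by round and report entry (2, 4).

D(0):
  [0, 9, ∞, ∞, 13]
  [-4, 0, -9, ∞, ∞]
  [∞, ∞, 0, 19, ∞]
  [∞, ∞, 5, 0, ∞]
  [13, ∞, ∞, ∞, 0]
D(1):
  [0, 9, ∞, ∞, 13]
  [-4, 0, -9, ∞, 9]
  [∞, ∞, 0, 19, ∞]
  [∞, ∞, 5, 0, ∞]
  [13, 22, ∞, ∞, 0]
D(2):
  [0, 9, 0, ∞, 13]
  [-4, 0, -9, ∞, 9]
  [∞, ∞, 0, 19, ∞]
  [∞, ∞, 5, 0, ∞]
  [13, 22, 13, ∞, 0]
D(3):
  [0, 9, 0, 19, 13]
  [-4, 0, -9, 10, 9]
  [∞, ∞, 0, 19, ∞]
  [∞, ∞, 5, 0, ∞]
  [13, 22, 13, 32, 0]
D(4):
  [0, 9, 0, 19, 13]
  [-4, 0, -9, 10, 9]
  [∞, ∞, 0, 19, ∞]
  [∞, ∞, 5, 0, ∞]
  [13, 22, 13, 32, 0]
D(5):
  [0, 9, 0, 19, 13]
  [-4, 0, -9, 10, 9]
  [∞, ∞, 0, 19, ∞]
  [∞, ∞, 5, 0, ∞]
  [13, 22, 13, 32, 0]
Answer: G*[2][4] = 10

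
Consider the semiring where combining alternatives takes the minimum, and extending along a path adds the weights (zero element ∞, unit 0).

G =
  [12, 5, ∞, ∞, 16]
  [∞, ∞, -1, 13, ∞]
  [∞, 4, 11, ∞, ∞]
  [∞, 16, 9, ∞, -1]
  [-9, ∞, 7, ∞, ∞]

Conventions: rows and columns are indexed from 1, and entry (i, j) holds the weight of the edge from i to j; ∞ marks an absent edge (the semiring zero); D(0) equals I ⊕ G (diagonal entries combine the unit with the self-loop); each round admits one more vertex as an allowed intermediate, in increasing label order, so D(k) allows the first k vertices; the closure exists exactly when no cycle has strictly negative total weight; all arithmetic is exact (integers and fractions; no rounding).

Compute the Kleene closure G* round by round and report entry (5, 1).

D(0):
  [0, 5, ∞, ∞, 16]
  [∞, 0, -1, 13, ∞]
  [∞, 4, 0, ∞, ∞]
  [∞, 16, 9, 0, -1]
  [-9, ∞, 7, ∞, 0]
D(1):
  [0, 5, ∞, ∞, 16]
  [∞, 0, -1, 13, ∞]
  [∞, 4, 0, ∞, ∞]
  [∞, 16, 9, 0, -1]
  [-9, -4, 7, ∞, 0]
D(2):
  [0, 5, 4, 18, 16]
  [∞, 0, -1, 13, ∞]
  [∞, 4, 0, 17, ∞]
  [∞, 16, 9, 0, -1]
  [-9, -4, -5, 9, 0]
D(3):
  [0, 5, 4, 18, 16]
  [∞, 0, -1, 13, ∞]
  [∞, 4, 0, 17, ∞]
  [∞, 13, 9, 0, -1]
  [-9, -4, -5, 9, 0]
D(4):
  [0, 5, 4, 18, 16]
  [∞, 0, -1, 13, 12]
  [∞, 4, 0, 17, 16]
  [∞, 13, 9, 0, -1]
  [-9, -4, -5, 9, 0]
D(5):
  [0, 5, 4, 18, 16]
  [3, 0, -1, 13, 12]
  [7, 4, 0, 17, 16]
  [-10, -5, -6, 0, -1]
  [-9, -4, -5, 9, 0]
Answer: G*[5][1] = -9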